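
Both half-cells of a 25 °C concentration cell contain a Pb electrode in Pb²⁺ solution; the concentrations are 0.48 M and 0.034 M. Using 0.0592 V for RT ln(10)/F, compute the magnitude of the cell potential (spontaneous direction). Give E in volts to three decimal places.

+0.034 V

For a concentration cell E°cell = 0. The 0.48 M side is the cathode (reduction is favoured where [Pb²⁺] is higher).
With n = 2, E = −(0.0592/2) log([Pb²⁺]ₐₙ/[Pb²⁺]꜀ₐₜ) = −(0.0592/2) log(0.034/0.48) = −(0.0592/2)(-1.150) = +0.034 V.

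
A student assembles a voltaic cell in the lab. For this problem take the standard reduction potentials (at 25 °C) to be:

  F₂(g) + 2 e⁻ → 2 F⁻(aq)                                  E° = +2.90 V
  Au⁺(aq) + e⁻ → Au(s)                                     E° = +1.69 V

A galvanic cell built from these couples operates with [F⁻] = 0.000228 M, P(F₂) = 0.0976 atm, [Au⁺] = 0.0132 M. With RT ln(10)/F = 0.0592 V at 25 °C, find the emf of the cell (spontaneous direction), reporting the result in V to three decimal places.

F₂/F⁻ is the cathode (higher E°), Au⁺/Au the anode: E°cell = +2.90 − (+1.69) = +1.21 V, n = 2.
Overall: F₂(g) + 2 Au(s) → 2 F⁻(aq) + 2 Au⁺(aq)
Q = [F⁻]^2·[Au⁺]^2 / (P(F₂)); log Q = -10.032.
E = E° − (0.0592/n) log Q = +1.21 − (0.0592/2)(-10.032) = +1.507 V.

+1.507 V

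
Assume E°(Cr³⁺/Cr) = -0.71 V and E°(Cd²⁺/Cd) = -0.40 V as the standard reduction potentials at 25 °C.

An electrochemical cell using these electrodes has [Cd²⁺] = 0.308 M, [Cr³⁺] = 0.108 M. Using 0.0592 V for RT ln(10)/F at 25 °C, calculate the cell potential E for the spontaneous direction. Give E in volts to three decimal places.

+0.314 V

Cd²⁺/Cd is the cathode (higher E°), Cr³⁺/Cr the anode: E°cell = -0.40 − (-0.71) = +0.31 V, n = 6.
Overall: 3 Cd²⁺(aq) + 2 Cr(s) → 3 Cd(s) + 2 Cr³⁺(aq)
Q = [Cr³⁺]^2 / ([Cd²⁺]^3); log Q = -0.399.
E = E° − (0.0592/n) log Q = +0.31 − (0.0592/6)(-0.399) = +0.314 V.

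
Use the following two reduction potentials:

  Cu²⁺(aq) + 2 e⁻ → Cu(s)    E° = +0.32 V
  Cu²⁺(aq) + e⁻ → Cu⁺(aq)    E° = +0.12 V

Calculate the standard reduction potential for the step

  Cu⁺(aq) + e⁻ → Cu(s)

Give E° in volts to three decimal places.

Sequential free energies add, so n₃E°₃ = n₁E°₁ + n₂E°₂.
With n₃ = 2, and the known step contributing 1×(+0.12) V, the unknown satisfies 1·E° = 2×(+0.32) − 1×(+0.12) = +0.520.
E° = +0.520 / 1 = +0.520 V.

+0.520 V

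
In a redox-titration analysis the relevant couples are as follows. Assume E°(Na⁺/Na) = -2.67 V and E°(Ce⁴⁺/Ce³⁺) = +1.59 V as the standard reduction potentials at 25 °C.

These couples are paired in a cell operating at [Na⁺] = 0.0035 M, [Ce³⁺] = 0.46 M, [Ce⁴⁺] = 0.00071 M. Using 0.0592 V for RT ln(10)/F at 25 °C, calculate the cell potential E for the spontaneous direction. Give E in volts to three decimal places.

Ce⁴⁺/Ce³⁺ is the cathode (higher E°), Na⁺/Na the anode: E°cell = +1.59 − (-2.67) = +4.26 V, n = 1.
Overall: Ce⁴⁺(aq) + Na(s) → Ce³⁺(aq) + Na⁺(aq)
Q = [Ce³⁺]·[Na⁺] / ([Ce⁴⁺]); log Q = 0.356.
E = E° − (0.0592/n) log Q = +4.26 − (0.0592/1)(0.356) = +4.239 V.

+4.239 V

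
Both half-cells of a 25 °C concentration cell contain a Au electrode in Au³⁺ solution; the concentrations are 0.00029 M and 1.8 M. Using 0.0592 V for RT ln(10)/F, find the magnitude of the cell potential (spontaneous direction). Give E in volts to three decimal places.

For a concentration cell E°cell = 0. The 1.8 M side is the cathode (reduction is favoured where [Au³⁺] is higher).
With n = 3, E = −(0.0592/3) log([Au³⁺]ₐₙ/[Au³⁺]꜀ₐₜ) = −(0.0592/3) log(0.00029/1.8) = −(0.0592/3)(-3.793) = +0.075 V.

+0.075 V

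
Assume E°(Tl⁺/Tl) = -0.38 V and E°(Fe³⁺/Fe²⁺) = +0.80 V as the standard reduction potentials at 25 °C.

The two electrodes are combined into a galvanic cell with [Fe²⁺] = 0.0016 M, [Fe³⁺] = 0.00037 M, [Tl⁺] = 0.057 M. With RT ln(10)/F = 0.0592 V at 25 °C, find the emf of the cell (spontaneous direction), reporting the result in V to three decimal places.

Fe³⁺/Fe²⁺ is the cathode (higher E°), Tl⁺/Tl the anode: E°cell = +0.80 − (-0.38) = +1.18 V, n = 1.
Overall: Fe³⁺(aq) + Tl(s) → Fe²⁺(aq) + Tl⁺(aq)
Q = [Fe²⁺]·[Tl⁺] / ([Fe³⁺]); log Q = -0.608.
E = E° − (0.0592/n) log Q = +1.18 − (0.0592/1)(-0.608) = +1.216 V.

+1.216 V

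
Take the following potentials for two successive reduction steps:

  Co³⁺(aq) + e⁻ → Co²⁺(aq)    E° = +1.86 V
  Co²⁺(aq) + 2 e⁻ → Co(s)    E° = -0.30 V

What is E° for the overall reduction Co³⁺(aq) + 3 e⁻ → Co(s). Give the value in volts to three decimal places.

Standard free energies of sequential steps add: ΔG°₃ = ΔG°₁ + ΔG°₂, so n₃E°₃ = n₁E°₁ + n₂E°₂.
E°₃ = (1×+1.86 + 2×-0.30) / 3 = (+1.260) / 3 = +0.420 V.

+0.420 V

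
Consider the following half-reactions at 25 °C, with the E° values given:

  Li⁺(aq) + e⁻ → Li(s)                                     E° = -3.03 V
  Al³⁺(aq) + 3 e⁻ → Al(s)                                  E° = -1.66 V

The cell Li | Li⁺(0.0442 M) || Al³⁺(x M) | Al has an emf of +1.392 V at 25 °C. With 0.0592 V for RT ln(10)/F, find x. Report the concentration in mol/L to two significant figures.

Al³⁺/Al is the cathode, Li⁺/Li the anode: E°cell = +1.37 V, n = 3.
Overall reaction: Al³⁺(aq) + 3 Li(s) → Al(s) + 3 Li⁺(aq); Q = [Li⁺]^3/[Al³⁺]^1.
From E = E° − (0.0592/n) log Q: log Q = (E° − E)·n/0.0592 = (+1.37 − (+1.392))·3/0.0592 = -1.1149.
So 1·log[Al³⁺] = 3·log(0.0442) − log Q = -4.0637 − (-1.1149) = -2.9488; [Al³⁺] = 10^(-2.9488) ≈ 0.0011 M.

0.0011 M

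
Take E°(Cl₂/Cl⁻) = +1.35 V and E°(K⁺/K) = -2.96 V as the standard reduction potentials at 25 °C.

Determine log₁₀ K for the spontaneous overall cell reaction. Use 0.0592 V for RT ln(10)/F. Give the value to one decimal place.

145.6

Cathode: Cl₂/Cl⁻; anode: K⁺/K. E°cell = +4.31 V, n = 2.
log K = nE°cell / 0.0592 = (2)(+4.31) / 0.0592 = 145.6.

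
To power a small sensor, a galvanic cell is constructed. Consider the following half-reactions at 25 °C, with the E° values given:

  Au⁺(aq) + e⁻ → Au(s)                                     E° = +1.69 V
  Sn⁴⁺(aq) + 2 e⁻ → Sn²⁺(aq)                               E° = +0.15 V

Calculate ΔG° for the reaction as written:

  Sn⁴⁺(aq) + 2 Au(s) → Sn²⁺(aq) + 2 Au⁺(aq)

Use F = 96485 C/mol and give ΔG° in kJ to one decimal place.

As written, Sn⁴⁺/Sn²⁺ is reduced (cathode) and Au⁺/Au is oxidised (anode), so E°cell = (+0.15) − (+1.69) = -1.54 V.
Balancing electrons gives n = 2.
ΔG° = −nFE° = −(2)(96485)(-1.54) = 297,174 J = +297.2 kJ.

+297.2 kJ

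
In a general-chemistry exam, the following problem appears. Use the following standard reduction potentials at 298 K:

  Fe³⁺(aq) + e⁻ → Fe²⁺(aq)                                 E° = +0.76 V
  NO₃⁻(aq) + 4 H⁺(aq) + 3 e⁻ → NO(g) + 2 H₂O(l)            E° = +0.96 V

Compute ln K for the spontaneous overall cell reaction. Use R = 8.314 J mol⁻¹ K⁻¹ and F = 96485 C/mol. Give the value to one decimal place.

23.4

Cathode: NO₃⁻/NO; anode: Fe³⁺/Fe²⁺. E°cell = (+0.96) − (+0.76) = +0.20 V, with n = 3.
ΔG° = −nFE° = −RT ln K, so ln K = nFE°/(RT) = (3)(96485)(+0.20) / ((8.314)(298)) = 23.366.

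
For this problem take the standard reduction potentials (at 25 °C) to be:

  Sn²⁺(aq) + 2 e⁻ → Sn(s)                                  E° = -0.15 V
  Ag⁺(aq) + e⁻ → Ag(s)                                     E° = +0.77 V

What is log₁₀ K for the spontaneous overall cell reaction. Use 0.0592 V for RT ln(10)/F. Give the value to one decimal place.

Cathode: Ag⁺/Ag; anode: Sn²⁺/Sn. E°cell = +0.92 V, n = 2.
log K = nE°cell / 0.0592 = (2)(+0.92) / 0.0592 = 31.1.

31.1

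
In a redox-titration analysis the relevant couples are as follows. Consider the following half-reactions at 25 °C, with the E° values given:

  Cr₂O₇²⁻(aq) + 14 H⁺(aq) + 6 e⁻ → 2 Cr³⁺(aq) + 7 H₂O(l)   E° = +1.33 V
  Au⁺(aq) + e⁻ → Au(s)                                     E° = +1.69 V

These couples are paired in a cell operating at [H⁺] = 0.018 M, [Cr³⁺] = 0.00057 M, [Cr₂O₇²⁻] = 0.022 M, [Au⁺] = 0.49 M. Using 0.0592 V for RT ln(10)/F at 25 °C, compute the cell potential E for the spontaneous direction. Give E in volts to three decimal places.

+0.535 V

Au⁺/Au is the cathode (higher E°), Cr₂O₇²⁻/Cr³⁺ the anode: E°cell = +1.69 − (+1.33) = +0.36 V, n = 6.
Overall: 6 Au⁺(aq) + 2 Cr³⁺(aq) + 7 H₂O(l) → 6 Au(s) + Cr₂O₇²⁻(aq) + 14 H⁺(aq)
Q = [Cr₂O₇²⁻]·[H⁺]^14 / ([Au⁺]^6·[Cr³⁺]^2); log Q = -17.737.
E = E° − (0.0592/n) log Q = +0.36 − (0.0592/6)(-17.737) = +0.535 V.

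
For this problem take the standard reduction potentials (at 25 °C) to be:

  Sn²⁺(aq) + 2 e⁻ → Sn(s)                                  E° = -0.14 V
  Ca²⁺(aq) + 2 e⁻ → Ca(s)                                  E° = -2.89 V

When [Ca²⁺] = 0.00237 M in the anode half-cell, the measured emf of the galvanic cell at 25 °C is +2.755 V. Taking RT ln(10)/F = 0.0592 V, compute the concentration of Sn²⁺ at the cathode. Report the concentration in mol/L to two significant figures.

Sn²⁺/Sn is the cathode, Ca²⁺/Ca the anode: E°cell = +2.75 V, n = 2.
Overall reaction: Sn²⁺(aq) + Ca(s) → Sn(s) + Ca²⁺(aq); Q = [Ca²⁺]^1/[Sn²⁺]^1.
From E = E° − (0.0592/n) log Q: log Q = (E° − E)·n/0.0592 = (+2.75 − (+2.755))·2/0.0592 = -0.1689.
So 1·log[Sn²⁺] = 1·log(0.00237) − log Q = -2.6253 − (-0.1689) = -2.4564; [Sn²⁺] = 10^(-2.4564) ≈ 0.0035 M.

0.0035 M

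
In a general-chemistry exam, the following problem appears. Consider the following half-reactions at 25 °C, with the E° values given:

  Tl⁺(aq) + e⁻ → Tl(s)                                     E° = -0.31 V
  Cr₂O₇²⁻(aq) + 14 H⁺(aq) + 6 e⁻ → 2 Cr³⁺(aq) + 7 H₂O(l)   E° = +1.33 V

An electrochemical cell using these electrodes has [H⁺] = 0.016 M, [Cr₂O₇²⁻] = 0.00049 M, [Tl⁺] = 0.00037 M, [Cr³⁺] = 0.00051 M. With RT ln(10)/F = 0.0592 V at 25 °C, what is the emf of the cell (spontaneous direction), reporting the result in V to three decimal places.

Cr₂O₇²⁻/Cr³⁺ is the cathode (higher E°), Tl⁺/Tl the anode: E°cell = +1.33 − (-0.31) = +1.64 V, n = 6.
Overall: Cr₂O₇²⁻(aq) + 14 H⁺(aq) + 6 Tl(s) → 2 Cr³⁺(aq) + 7 H₂O(l) + 6 Tl⁺(aq)
Q = [Cr³⁺]^2·[Tl⁺]^6 / ([Cr₂O₇²⁻]·[H⁺]^14); log Q = 1.276.
E = E° − (0.0592/n) log Q = +1.64 − (0.0592/6)(1.276) = +1.627 V.

+1.627 V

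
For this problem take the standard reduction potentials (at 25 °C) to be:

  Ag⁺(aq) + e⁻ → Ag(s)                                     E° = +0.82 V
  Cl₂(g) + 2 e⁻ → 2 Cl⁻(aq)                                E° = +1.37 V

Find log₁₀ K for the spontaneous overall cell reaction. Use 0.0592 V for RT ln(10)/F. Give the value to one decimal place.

18.6

Cathode: Cl₂/Cl⁻; anode: Ag⁺/Ag. E°cell = +0.55 V, n = 2.
log K = nE°cell / 0.0592 = (2)(+0.55) / 0.0592 = 18.6.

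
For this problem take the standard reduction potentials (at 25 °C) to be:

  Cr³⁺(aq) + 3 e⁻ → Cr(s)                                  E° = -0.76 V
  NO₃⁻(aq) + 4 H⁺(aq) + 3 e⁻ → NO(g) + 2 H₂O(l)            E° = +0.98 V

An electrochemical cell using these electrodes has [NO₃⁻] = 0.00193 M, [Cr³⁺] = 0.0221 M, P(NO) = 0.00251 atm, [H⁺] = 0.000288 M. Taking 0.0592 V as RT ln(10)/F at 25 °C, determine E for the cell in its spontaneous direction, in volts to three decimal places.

+1.491 V

NO₃⁻/NO is the cathode (higher E°), Cr³⁺/Cr the anode: E°cell = +0.98 − (-0.76) = +1.74 V, n = 3.
Overall: NO₃⁻(aq) + 4 H⁺(aq) + Cr(s) → NO(g) + 2 H₂O(l) + Cr³⁺(aq)
Q = P(NO)·[Cr³⁺] / ([NO₃⁻]·[H⁺]^4); log Q = 12.621.
E = E° − (0.0592/n) log Q = +1.74 − (0.0592/3)(12.621) = +1.491 V.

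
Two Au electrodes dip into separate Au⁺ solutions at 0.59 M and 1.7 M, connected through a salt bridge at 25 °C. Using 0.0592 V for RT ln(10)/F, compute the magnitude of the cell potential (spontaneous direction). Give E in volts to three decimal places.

For a concentration cell E°cell = 0. The 1.7 M side is the cathode (reduction is favoured where [Au⁺] is higher).
With n = 1, E = −(0.0592/1) log([Au⁺]ₐₙ/[Au⁺]꜀ₐₜ) = −(0.0592/1) log(0.59/1.7) = −(0.0592/1)(-0.460) = +0.027 V.

+0.027 V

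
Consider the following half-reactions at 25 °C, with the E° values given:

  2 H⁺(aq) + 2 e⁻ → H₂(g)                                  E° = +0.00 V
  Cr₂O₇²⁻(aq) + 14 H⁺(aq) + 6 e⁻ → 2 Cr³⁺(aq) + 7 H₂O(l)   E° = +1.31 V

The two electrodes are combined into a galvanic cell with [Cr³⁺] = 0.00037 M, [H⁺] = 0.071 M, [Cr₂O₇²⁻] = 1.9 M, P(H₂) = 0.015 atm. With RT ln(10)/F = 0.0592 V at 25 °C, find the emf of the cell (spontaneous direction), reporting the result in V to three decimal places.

Cr₂O₇²⁻/Cr³⁺ is the cathode (higher E°), H⁺/H₂ the anode: E°cell = +1.31 − (+0.00) = +1.31 V, n = 6.
Overall: Cr₂O₇²⁻(aq) + 8 H⁺(aq) + 3 H₂(g) → 2 Cr³⁺(aq) + 7 H₂O(l)
Q = [Cr³⁺]^2 / ([Cr₂O₇²⁻]·[H⁺]^8·P(H₂)^3); log Q = 7.519.
E = E° − (0.0592/n) log Q = +1.31 − (0.0592/6)(7.519) = +1.236 V.

+1.236 V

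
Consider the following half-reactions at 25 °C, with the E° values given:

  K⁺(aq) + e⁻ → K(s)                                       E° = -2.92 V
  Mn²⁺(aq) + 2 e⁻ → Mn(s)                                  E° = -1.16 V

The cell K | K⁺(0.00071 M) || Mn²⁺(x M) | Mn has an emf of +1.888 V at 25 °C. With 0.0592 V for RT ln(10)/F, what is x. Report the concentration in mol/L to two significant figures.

0.011 M

Mn²⁺/Mn is the cathode, K⁺/K the anode: E°cell = +1.76 V, n = 2.
Overall reaction: Mn²⁺(aq) + 2 K(s) → Mn(s) + 2 K⁺(aq); Q = [K⁺]^2/[Mn²⁺]^1.
From E = E° − (0.0592/n) log Q: log Q = (E° − E)·n/0.0592 = (+1.76 − (+1.888))·2/0.0592 = -4.3243.
So 1·log[Mn²⁺] = 2·log(0.00071) − log Q = -6.2975 − (-4.3243) = -1.9732; [Mn²⁺] = 10^(-1.9732) ≈ 0.011 M.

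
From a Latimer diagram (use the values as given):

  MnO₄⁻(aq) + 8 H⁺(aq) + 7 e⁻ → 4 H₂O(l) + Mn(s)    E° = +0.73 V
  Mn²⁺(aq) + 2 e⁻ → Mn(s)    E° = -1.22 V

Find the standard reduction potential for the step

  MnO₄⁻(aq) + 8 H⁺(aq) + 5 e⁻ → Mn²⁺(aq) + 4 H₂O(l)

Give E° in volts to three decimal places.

+1.510 V

Sequential free energies add, so n₃E°₃ = n₁E°₁ + n₂E°₂.
With n₃ = 7, and the known step contributing 2×(-1.22) V, the unknown satisfies 5·E° = 7×(+0.73) − 2×(-1.22) = +7.550.
E° = +7.550 / 5 = +1.510 V.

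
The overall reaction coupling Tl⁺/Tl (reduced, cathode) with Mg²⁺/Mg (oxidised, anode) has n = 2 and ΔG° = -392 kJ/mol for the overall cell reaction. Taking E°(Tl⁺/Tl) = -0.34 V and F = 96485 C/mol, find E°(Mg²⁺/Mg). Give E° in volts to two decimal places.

-2.37 V

E°cell = −ΔG°/(nF) = −(-392×10³)/((2)(96485)) = +2.031 V.
Since Tl⁺/Tl is the cathode and Mg²⁺/Mg the anode, E°cell = E°(Tl⁺/Tl) − E°(Mg²⁺/Mg).
So E°(Mg²⁺/Mg) = E°(Tl⁺/Tl) − E°cell = (-0.34) − (+2.031) = -2.37 V.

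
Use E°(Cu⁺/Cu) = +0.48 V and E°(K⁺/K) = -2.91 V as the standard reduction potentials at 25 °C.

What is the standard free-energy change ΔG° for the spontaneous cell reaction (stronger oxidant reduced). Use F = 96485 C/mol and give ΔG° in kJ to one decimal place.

-327.1 kJ

Cu⁺/Cu (E° = +0.48 V) is the cathode; K⁺/K (E° = -2.91 V) is the anode, so E°cell = +3.39 V.
Balancing electrons gives n = 1 (lcm of 1 and 1).
ΔG° = −nFE° = −(1)(96485)(+3.39) = -327,084 J = -327.1 kJ.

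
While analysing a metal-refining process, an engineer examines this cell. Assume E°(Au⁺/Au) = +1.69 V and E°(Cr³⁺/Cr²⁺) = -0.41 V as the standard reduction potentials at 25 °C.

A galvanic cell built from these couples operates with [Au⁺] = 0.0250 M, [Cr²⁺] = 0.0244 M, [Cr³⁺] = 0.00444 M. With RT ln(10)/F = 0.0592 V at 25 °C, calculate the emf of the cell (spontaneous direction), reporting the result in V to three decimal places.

+2.049 V

Au⁺/Au is the cathode (higher E°), Cr³⁺/Cr²⁺ the anode: E°cell = +1.69 − (-0.41) = +2.10 V, n = 1.
Overall: Au⁺(aq) + Cr²⁺(aq) → Au(s) + Cr³⁺(aq)
Q = [Cr³⁺] / ([Au⁺]·[Cr²⁺]); log Q = 0.862.
E = E° − (0.0592/n) log Q = +2.10 − (0.0592/1)(0.862) = +2.049 V.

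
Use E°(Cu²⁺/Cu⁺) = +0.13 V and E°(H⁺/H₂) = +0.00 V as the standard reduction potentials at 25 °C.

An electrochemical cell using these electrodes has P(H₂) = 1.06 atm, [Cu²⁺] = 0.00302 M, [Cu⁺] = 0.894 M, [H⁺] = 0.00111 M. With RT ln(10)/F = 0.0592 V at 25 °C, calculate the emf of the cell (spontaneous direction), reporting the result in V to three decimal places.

+0.159 V

Cu²⁺/Cu⁺ is the cathode (higher E°), H⁺/H₂ the anode: E°cell = +0.13 − (+0.00) = +0.13 V, n = 2.
Overall: 2 Cu²⁺(aq) + H₂(g) → 2 Cu⁺(aq) + 2 H⁺(aq)
Q = [Cu⁺]^2·[H⁺]^2 / ([Cu²⁺]^2·P(H₂)); log Q = -0.992.
E = E° − (0.0592/n) log Q = +0.13 − (0.0592/2)(-0.992) = +0.159 V.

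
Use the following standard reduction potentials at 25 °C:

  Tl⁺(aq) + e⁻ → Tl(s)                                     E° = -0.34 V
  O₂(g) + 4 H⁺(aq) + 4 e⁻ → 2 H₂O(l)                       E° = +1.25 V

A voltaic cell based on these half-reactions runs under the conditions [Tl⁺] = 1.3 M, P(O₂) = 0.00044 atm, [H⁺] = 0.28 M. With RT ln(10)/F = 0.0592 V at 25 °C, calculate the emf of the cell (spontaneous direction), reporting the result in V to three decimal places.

O₂/H₂O is the cathode (higher E°), Tl⁺/Tl the anode: E°cell = +1.25 − (-0.34) = +1.59 V, n = 4.
Overall: O₂(g) + 4 H⁺(aq) + 4 Tl(s) → 2 H₂O(l) + 4 Tl⁺(aq)
Q = [Tl⁺]^4 / (P(O₂)·[H⁺]^4); log Q = 6.024.
E = E° − (0.0592/n) log Q = +1.59 − (0.0592/4)(6.024) = +1.501 V.

+1.501 V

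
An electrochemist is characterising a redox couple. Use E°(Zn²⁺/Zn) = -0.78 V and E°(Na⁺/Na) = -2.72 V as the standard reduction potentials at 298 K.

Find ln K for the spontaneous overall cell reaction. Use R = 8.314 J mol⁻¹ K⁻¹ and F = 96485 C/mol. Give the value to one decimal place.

Cathode: Zn²⁺/Zn; anode: Na⁺/Na. E°cell = (-0.78) − (-2.72) = +1.94 V, with n = 2.
ΔG° = −nFE° = −RT ln K, so ln K = nFE°/(RT) = (2)(96485)(+1.94) / ((8.314)(298)) = 151.100.

151.1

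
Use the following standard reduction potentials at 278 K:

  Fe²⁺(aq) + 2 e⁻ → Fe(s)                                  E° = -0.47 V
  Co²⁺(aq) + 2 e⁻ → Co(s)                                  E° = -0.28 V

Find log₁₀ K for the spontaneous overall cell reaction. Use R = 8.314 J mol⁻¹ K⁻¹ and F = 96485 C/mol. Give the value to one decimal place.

Cathode: Co²⁺/Co; anode: Fe²⁺/Fe. E°cell = (-0.28) − (-0.47) = +0.19 V, with n = 2.
ΔG° = −nFE° = −RT ln K, so ln K = nFE°/(RT) = (2)(96485)(+0.19) / ((8.314)(278)) = 15.863.
log₁₀ K = 15.863 / ln 10 = 6.9.

6.9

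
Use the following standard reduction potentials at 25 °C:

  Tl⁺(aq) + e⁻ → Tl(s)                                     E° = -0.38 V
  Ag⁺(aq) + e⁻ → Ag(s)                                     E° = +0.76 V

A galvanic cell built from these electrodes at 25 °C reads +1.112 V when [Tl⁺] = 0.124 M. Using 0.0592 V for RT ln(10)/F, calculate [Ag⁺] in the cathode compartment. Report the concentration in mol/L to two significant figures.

Ag⁺/Ag is the cathode, Tl⁺/Tl the anode: E°cell = +1.14 V, n = 1.
Overall reaction: Ag⁺(aq) + Tl(s) → Ag(s) + Tl⁺(aq); Q = [Tl⁺]^1/[Ag⁺]^1.
From E = E° − (0.0592/n) log Q: log Q = (E° − E)·n/0.0592 = (+1.14 − (+1.112))·1/0.0592 = 0.4730.
So 1·log[Ag⁺] = 1·log(0.124) − log Q = -0.9066 − (0.4730) = -1.3796; [Ag⁺] = 10^(-1.3796) ≈ 0.042 M.

0.042 M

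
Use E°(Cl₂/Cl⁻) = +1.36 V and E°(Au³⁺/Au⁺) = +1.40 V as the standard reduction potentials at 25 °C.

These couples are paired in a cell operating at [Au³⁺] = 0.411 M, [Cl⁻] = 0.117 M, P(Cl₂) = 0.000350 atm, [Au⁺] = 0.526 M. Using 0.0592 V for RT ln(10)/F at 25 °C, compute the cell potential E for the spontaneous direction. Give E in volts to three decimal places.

Au³⁺/Au⁺ is the cathode (higher E°), Cl₂/Cl⁻ the anode: E°cell = +1.40 − (+1.36) = +0.04 V, n = 2.
Overall: Au³⁺(aq) + 2 Cl⁻(aq) → Au⁺(aq) + Cl₂(g)
Q = [Au⁺]·P(Cl₂) / ([Au³⁺]·[Cl⁻]^2); log Q = -1.485.
E = E° − (0.0592/n) log Q = +0.04 − (0.0592/2)(-1.485) = +0.084 V.

+0.084 V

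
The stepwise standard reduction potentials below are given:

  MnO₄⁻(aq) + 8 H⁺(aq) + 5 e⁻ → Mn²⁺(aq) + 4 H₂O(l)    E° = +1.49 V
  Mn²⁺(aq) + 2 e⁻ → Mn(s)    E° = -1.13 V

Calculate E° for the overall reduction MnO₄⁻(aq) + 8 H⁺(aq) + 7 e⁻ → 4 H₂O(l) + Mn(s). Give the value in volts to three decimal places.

+0.741 V

Adding the free-energy changes (−nFE°) of the two steps gives −n₃FE°₃ = −n₁FE°₁ − n₂FE°₂.
E°₃ = (5×+1.49 + 2×-1.13) / 7 = (+5.190) / 7 = +0.741 V.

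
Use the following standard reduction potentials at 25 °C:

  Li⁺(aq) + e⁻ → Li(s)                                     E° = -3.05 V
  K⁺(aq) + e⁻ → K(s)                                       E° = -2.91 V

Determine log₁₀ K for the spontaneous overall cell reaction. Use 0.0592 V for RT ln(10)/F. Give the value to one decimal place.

2.4

Cathode: K⁺/K; anode: Li⁺/Li. E°cell = +0.14 V, n = 1.
log K = nE°cell / 0.0592 = (1)(+0.14) / 0.0592 = 2.4.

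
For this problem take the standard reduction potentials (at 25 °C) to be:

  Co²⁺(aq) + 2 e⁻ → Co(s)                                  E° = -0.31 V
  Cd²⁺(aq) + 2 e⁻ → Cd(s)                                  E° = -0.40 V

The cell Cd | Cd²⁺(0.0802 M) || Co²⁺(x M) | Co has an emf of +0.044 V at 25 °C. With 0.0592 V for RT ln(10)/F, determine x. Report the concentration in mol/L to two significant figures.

Co²⁺/Co is the cathode, Cd²⁺/Cd the anode: E°cell = +0.09 V, n = 2.
Overall reaction: Co²⁺(aq) + Cd(s) → Co(s) + Cd²⁺(aq); Q = [Cd²⁺]^1/[Co²⁺]^1.
From E = E° − (0.0592/n) log Q: log Q = (E° − E)·n/0.0592 = (+0.09 − (+0.044))·2/0.0592 = 1.5541.
So 1·log[Co²⁺] = 1·log(0.0802) − log Q = -1.0958 − (1.5541) = -2.6499; [Co²⁺] = 10^(-2.6499) ≈ 0.0022 M.

0.0022 M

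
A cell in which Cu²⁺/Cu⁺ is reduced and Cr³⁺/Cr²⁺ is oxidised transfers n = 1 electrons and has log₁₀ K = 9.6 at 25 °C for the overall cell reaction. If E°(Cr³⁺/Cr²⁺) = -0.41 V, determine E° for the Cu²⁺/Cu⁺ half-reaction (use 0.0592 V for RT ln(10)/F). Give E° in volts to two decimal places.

E°cell = (0.0592/n)·log K = (0.0592/1)(9.6) = +0.568 V.
Since Cu²⁺/Cu⁺ is the cathode and Cr³⁺/Cr²⁺ the anode, E°cell = E°(Cu²⁺/Cu⁺) − E°(Cr³⁺/Cr²⁺).
So E°(Cu²⁺/Cu⁺) = E°cell + E°(Cr³⁺/Cr²⁺) = +0.568 + (-0.41) = +0.16 V.

+0.16 V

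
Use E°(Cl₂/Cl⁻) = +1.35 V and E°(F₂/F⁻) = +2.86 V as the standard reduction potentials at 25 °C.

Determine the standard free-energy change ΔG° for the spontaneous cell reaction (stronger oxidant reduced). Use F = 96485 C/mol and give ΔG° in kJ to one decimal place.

-291.4 kJ

F₂/F⁻ (E° = +2.86 V) is the cathode; Cl₂/Cl⁻ (E° = +1.35 V) is the anode, so E°cell = +1.51 V.
Balancing electrons gives n = 2 (lcm of 2 and 2).
ΔG° = −nFE° = −(2)(96485)(+1.51) = -291,385 J = -291.4 kJ.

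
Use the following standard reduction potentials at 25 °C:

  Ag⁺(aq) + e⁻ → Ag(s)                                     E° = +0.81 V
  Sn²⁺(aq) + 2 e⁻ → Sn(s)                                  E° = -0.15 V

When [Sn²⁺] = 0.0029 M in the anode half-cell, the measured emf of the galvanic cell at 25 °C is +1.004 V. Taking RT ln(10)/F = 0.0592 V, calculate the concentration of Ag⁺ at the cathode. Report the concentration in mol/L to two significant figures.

Ag⁺/Ag is the cathode, Sn²⁺/Sn the anode: E°cell = +0.96 V, n = 2.
Overall reaction: 2 Ag⁺(aq) + Sn(s) → 2 Ag(s) + Sn²⁺(aq); Q = [Sn²⁺]^1/[Ag⁺]^2.
From E = E° − (0.0592/n) log Q: log Q = (E° − E)·n/0.0592 = (+0.96 − (+1.004))·2/0.0592 = -1.4865.
So 2·log[Ag⁺] = 1·log(0.0029) − log Q = -2.5376 − (-1.4865) = -1.0511; log[Ag⁺] = -1.0511 / 2 = -0.5255; [Ag⁺] = 10^(-0.5255) ≈ 0.30 M.

0.30 M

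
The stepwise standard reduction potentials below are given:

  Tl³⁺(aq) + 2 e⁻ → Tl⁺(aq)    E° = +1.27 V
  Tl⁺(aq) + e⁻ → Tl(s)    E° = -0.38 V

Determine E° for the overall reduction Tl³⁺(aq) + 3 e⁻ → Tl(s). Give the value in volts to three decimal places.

+0.720 V

Standard free energies of sequential steps add: ΔG°₃ = ΔG°₁ + ΔG°₂, so n₃E°₃ = n₁E°₁ + n₂E°₂.
E°₃ = (2×+1.27 + 1×-0.38) / 3 = (+2.160) / 3 = +0.720 V.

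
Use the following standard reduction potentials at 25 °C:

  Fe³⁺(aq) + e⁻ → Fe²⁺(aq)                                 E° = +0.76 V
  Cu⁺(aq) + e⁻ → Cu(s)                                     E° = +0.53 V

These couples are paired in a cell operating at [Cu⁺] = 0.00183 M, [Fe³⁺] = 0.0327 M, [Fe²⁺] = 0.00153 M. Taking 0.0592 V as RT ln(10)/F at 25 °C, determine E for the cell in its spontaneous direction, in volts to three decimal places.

Fe³⁺/Fe²⁺ is the cathode (higher E°), Cu⁺/Cu the anode: E°cell = +0.76 − (+0.53) = +0.23 V, n = 1.
Overall: Fe³⁺(aq) + Cu(s) → Fe²⁺(aq) + Cu⁺(aq)
Q = [Fe²⁺]·[Cu⁺] / ([Fe³⁺]); log Q = -4.067.
E = E° − (0.0592/n) log Q = +0.23 − (0.0592/1)(-4.067) = +0.471 V.

+0.471 V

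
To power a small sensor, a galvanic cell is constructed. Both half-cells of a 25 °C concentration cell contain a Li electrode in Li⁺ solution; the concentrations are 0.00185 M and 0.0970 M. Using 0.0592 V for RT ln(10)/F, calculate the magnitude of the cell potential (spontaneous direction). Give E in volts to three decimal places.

For a concentration cell E°cell = 0. The 0.0970 M side is the cathode (reduction is favoured where [Li⁺] is higher).
With n = 1, E = −(0.0592/1) log([Li⁺]ₐₙ/[Li⁺]꜀ₐₜ) = −(0.0592/1) log(0.00185/0.097) = −(0.0592/1)(-1.720) = +0.102 V.

+0.102 V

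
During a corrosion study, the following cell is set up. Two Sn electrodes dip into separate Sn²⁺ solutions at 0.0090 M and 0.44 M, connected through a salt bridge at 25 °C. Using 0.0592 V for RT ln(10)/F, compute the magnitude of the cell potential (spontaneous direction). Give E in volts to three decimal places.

For a concentration cell E°cell = 0. The 0.44 M side is the cathode (reduction is favoured where [Sn²⁺] is higher).
With n = 2, E = −(0.0592/2) log([Sn²⁺]ₐₙ/[Sn²⁺]꜀ₐₜ) = −(0.0592/2) log(0.009/0.44) = −(0.0592/2)(-1.689) = +0.050 V.

+0.050 V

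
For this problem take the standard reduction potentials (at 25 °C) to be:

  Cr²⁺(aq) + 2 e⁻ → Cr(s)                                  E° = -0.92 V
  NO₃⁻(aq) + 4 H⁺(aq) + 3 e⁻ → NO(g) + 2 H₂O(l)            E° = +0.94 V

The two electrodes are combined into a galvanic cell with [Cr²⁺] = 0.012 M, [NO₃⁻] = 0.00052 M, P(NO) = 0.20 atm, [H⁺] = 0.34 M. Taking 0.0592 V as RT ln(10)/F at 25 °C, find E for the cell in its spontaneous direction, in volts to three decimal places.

+1.829 V

NO₃⁻/NO is the cathode (higher E°), Cr²⁺/Cr the anode: E°cell = +0.94 − (-0.92) = +1.86 V, n = 6.
Overall: 2 NO₃⁻(aq) + 8 H⁺(aq) + 3 Cr(s) → 2 NO(g) + 4 H₂O(l) + 3 Cr²⁺(aq)
Q = P(NO)^2·[Cr²⁺]^3 / ([NO₃⁻]^2·[H⁺]^8); log Q = 3.156.
E = E° − (0.0592/n) log Q = +1.86 − (0.0592/6)(3.156) = +1.829 V.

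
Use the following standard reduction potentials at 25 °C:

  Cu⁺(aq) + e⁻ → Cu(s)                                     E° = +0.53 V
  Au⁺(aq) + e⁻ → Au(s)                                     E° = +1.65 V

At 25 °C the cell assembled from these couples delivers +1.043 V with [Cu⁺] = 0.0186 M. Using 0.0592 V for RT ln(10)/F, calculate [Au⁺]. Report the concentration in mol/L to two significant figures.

0.00093 M

Au⁺/Au is the cathode, Cu⁺/Cu the anode: E°cell = +1.12 V, n = 1.
Overall reaction: Au⁺(aq) + Cu(s) → Au(s) + Cu⁺(aq); Q = [Cu⁺]^1/[Au⁺]^1.
From E = E° − (0.0592/n) log Q: log Q = (E° − E)·n/0.0592 = (+1.12 − (+1.043))·1/0.0592 = 1.3007.
So 1·log[Au⁺] = 1·log(0.0186) − log Q = -1.7305 − (1.3007) = -3.0312; [Au⁺] = 10^(-3.0312) ≈ 0.00093 M.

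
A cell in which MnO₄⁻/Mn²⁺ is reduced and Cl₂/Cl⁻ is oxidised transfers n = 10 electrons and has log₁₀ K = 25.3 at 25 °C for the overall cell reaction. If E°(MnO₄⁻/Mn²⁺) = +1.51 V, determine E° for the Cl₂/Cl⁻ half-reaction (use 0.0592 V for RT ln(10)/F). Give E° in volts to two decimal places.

E°cell = (0.0592/n)·log K = (0.0592/10)(25.3) = +0.150 V.
Since MnO₄⁻/Mn²⁺ is the cathode and Cl₂/Cl⁻ the anode, E°cell = E°(MnO₄⁻/Mn²⁺) − E°(Cl₂/Cl⁻).
So E°(Cl₂/Cl⁻) = E°(MnO₄⁻/Mn²⁺) − E°cell = (+1.51) − (+0.150) = +1.36 V.

+1.36 V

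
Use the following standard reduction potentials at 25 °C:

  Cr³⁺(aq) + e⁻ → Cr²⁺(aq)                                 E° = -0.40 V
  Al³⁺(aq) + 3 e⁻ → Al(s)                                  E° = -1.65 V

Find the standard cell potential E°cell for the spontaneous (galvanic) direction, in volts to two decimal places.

+1.25 V

The Cr³⁺/Cr²⁺ couple has the higher reduction potential, so it is the cathode; Al³⁺/Al is oxidised at the anode.
E°cell = E°(cathode) − E°(anode) = (-0.40) − (-1.65) = +1.25 V.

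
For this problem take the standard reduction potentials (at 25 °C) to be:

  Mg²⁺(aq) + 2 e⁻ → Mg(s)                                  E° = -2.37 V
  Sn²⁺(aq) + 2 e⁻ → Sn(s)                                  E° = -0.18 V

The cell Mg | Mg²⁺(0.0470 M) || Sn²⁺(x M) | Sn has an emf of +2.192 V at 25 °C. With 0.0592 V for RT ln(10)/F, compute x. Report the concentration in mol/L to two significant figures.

Sn²⁺/Sn is the cathode, Mg²⁺/Mg the anode: E°cell = +2.19 V, n = 2.
Overall reaction: Sn²⁺(aq) + Mg(s) → Sn(s) + Mg²⁺(aq); Q = [Mg²⁺]^1/[Sn²⁺]^1.
From E = E° − (0.0592/n) log Q: log Q = (E° − E)·n/0.0592 = (+2.19 − (+2.192))·2/0.0592 = -0.0676.
So 1·log[Sn²⁺] = 1·log(0.047) − log Q = -1.3279 − (-0.0676) = -1.2603; [Sn²⁺] = 10^(-1.2603) ≈ 0.055 M.

0.055 M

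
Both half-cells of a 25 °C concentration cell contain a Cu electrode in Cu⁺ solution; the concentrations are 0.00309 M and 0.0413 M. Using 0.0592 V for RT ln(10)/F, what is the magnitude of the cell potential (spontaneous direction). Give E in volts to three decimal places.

+0.067 V

For a concentration cell E°cell = 0. The 0.0413 M side is the cathode (reduction is favoured where [Cu⁺] is higher).
With n = 1, E = −(0.0592/1) log([Cu⁺]ₐₙ/[Cu⁺]꜀ₐₜ) = −(0.0592/1) log(0.00309/0.0413) = −(0.0592/1)(-1.126) = +0.067 V.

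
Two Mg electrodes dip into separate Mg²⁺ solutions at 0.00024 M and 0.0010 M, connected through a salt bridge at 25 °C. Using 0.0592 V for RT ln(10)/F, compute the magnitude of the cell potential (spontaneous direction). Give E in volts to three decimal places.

For a concentration cell E°cell = 0. The 0.0010 M side is the cathode (reduction is favoured where [Mg²⁺] is higher).
With n = 2, E = −(0.0592/2) log([Mg²⁺]ₐₙ/[Mg²⁺]꜀ₐₜ) = −(0.0592/2) log(0.00024/0.001) = −(0.0592/2)(-0.620) = +0.018 V.

+0.018 V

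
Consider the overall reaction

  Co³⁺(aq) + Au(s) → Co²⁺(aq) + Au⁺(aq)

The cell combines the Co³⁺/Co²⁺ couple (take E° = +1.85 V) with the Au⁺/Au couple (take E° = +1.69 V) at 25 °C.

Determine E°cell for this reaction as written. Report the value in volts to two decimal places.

+0.16 V

The Co³⁺/Co²⁺ couple has the higher reduction potential, so it is the cathode; Au⁺/Au is oxidised at the anode.
E°cell = E°(cathode) − E°(anode) = (+1.85) − (+1.69) = +0.16 V.
Since E°cell > 0, the reaction is spontaneous under standard conditions.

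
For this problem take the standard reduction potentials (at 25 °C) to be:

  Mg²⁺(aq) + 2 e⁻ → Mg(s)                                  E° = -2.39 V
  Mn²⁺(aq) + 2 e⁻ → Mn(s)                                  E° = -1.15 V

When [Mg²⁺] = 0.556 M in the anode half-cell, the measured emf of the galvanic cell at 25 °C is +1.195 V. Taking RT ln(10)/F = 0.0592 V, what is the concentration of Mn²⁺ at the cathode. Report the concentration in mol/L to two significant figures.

Mn²⁺/Mn is the cathode, Mg²⁺/Mg the anode: E°cell = +1.24 V, n = 2.
Overall reaction: Mn²⁺(aq) + Mg(s) → Mn(s) + Mg²⁺(aq); Q = [Mg²⁺]^1/[Mn²⁺]^1.
From E = E° − (0.0592/n) log Q: log Q = (E° − E)·n/0.0592 = (+1.24 − (+1.195))·2/0.0592 = 1.5203.
So 1·log[Mn²⁺] = 1·log(0.556) − log Q = -0.2549 − (1.5203) = -1.7752; [Mn²⁺] = 10^(-1.7752) ≈ 0.017 M.

0.017 M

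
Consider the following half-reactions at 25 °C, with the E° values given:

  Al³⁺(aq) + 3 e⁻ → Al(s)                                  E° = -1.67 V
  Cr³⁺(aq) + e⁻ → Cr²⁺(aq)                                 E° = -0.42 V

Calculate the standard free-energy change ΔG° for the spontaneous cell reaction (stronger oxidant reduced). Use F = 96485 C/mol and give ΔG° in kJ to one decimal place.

Cr³⁺/Cr²⁺ (E° = -0.42 V) is the cathode; Al³⁺/Al (E° = -1.67 V) is the anode, so E°cell = +1.25 V.
Balancing electrons gives n = 3 (lcm of 1 and 3).
ΔG° = −nFE° = −(3)(96485)(+1.25) = -361,819 J = -361.8 kJ.

-361.8 kJ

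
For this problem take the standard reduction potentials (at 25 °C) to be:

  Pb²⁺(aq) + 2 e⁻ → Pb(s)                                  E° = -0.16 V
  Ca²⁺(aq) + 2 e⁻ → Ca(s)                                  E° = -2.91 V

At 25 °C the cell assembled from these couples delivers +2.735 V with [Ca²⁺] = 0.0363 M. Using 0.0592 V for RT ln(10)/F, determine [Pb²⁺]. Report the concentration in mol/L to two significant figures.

Pb²⁺/Pb is the cathode, Ca²⁺/Ca the anode: E°cell = +2.75 V, n = 2.
Overall reaction: Pb²⁺(aq) + Ca(s) → Pb(s) + Ca²⁺(aq); Q = [Ca²⁺]^1/[Pb²⁺]^1.
From E = E° − (0.0592/n) log Q: log Q = (E° − E)·n/0.0592 = (+2.75 − (+2.735))·2/0.0592 = 0.5068.
So 1·log[Pb²⁺] = 1·log(0.0363) − log Q = -1.4401 − (0.5068) = -1.9469; [Pb²⁺] = 10^(-1.9469) ≈ 0.011 M.

0.011 M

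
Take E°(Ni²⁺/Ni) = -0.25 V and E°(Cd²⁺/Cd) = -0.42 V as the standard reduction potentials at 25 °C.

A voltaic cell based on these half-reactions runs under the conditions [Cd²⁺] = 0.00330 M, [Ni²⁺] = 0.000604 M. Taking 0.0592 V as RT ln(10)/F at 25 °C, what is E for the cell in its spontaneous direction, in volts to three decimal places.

Ni²⁺/Ni is the cathode (higher E°), Cd²⁺/Cd the anode: E°cell = -0.25 − (-0.42) = +0.17 V, n = 2.
Overall: Ni²⁺(aq) + Cd(s) → Ni(s) + Cd²⁺(aq)
Q = [Cd²⁺] / ([Ni²⁺]); log Q = 0.737.
E = E° − (0.0592/n) log Q = +0.17 − (0.0592/2)(0.737) = +0.148 V.

+0.148 V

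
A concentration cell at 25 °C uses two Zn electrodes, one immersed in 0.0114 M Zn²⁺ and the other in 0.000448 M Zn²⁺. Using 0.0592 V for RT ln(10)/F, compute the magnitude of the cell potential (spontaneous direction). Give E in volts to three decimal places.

+0.042 V

For a concentration cell E°cell = 0. The 0.0114 M side is the cathode (reduction is favoured where [Zn²⁺] is higher).
With n = 2, E = −(0.0592/2) log([Zn²⁺]ₐₙ/[Zn²⁺]꜀ₐₜ) = −(0.0592/2) log(0.000448/0.0114) = −(0.0592/2)(-1.406) = +0.042 V.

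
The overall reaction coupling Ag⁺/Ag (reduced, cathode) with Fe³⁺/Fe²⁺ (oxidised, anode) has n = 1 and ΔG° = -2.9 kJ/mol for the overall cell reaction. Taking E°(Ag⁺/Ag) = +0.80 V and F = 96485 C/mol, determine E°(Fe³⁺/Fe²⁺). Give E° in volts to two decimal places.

+0.77 V

E°cell = −ΔG°/(nF) = −(-2.9×10³)/((1)(96485)) = +0.030 V.
Since Ag⁺/Ag is the cathode and Fe³⁺/Fe²⁺ the anode, E°cell = E°(Ag⁺/Ag) − E°(Fe³⁺/Fe²⁺).
So E°(Fe³⁺/Fe²⁺) = E°(Ag⁺/Ag) − E°cell = (+0.80) − (+0.030) = +0.77 V.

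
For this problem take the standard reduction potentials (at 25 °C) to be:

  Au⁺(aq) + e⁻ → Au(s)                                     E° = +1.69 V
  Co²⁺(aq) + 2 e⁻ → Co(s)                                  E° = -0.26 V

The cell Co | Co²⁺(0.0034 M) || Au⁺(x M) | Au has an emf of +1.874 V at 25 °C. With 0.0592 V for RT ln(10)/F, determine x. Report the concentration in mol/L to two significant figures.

Au⁺/Au is the cathode, Co²⁺/Co the anode: E°cell = +1.95 V, n = 2.
Overall reaction: 2 Au⁺(aq) + Co(s) → 2 Au(s) + Co²⁺(aq); Q = [Co²⁺]^1/[Au⁺]^2.
From E = E° − (0.0592/n) log Q: log Q = (E° − E)·n/0.0592 = (+1.95 − (+1.874))·2/0.0592 = 2.5676.
So 2·log[Au⁺] = 1·log(0.0034) − log Q = -2.4685 − (2.5676) = -5.0361; log[Au⁺] = -5.0361 / 2 = -2.5181; [Au⁺] = 10^(-2.5181) ≈ 0.0030 M.

0.0030 M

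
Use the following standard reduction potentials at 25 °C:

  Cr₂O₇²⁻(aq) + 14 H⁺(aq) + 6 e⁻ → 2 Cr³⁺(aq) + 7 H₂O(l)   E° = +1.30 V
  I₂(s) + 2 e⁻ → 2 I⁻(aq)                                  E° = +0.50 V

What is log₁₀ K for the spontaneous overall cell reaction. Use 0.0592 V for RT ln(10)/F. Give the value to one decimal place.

Cathode: Cr₂O₇²⁻/Cr³⁺; anode: I₂/I⁻. E°cell = +0.80 V, n = 6.
log K = nE°cell / 0.0592 = (6)(+0.80) / 0.0592 = 81.1.

81.1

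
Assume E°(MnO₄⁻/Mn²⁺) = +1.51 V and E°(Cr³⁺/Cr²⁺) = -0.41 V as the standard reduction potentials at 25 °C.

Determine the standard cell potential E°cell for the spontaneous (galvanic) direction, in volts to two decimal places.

+1.92 V

The MnO₄⁻/Mn²⁺ couple has the higher reduction potential, so it is the cathode; Cr³⁺/Cr²⁺ is oxidised at the anode.
E°cell = E°(cathode) − E°(anode) = (+1.51) − (-0.41) = +1.92 V.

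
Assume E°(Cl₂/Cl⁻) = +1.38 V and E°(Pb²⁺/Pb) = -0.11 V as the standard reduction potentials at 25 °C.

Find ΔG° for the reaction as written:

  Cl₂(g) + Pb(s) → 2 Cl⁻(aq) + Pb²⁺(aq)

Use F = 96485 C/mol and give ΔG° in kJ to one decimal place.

-287.5 kJ

As written, Cl₂/Cl⁻ is reduced (cathode) and Pb²⁺/Pb is oxidised (anode), so E°cell = (+1.38) − (-0.11) = +1.49 V.
Balancing electrons gives n = 2.
ΔG° = −nFE° = −(2)(96485)(+1.49) = -287,525 J = -287.5 kJ.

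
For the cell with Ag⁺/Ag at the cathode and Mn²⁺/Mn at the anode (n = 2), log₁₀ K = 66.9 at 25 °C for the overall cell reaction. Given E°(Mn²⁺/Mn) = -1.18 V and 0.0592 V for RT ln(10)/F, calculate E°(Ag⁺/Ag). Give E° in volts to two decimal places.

+0.80 V

E°cell = (0.0592/n)·log K = (0.0592/2)(66.9) = +1.980 V.
Since Ag⁺/Ag is the cathode and Mn²⁺/Mn the anode, E°cell = E°(Ag⁺/Ag) − E°(Mn²⁺/Mn).
So E°(Ag⁺/Ag) = E°cell + E°(Mn²⁺/Mn) = +1.980 + (-1.18) = +0.80 V.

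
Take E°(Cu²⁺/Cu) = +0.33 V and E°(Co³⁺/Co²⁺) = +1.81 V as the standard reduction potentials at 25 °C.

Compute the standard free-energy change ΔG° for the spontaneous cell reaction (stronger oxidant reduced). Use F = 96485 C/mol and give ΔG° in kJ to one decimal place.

-285.6 kJ

Co³⁺/Co²⁺ (E° = +1.81 V) is the cathode; Cu²⁺/Cu (E° = +0.33 V) is the anode, so E°cell = +1.48 V.
Balancing electrons gives n = 2 (lcm of 1 and 2).
ΔG° = −nFE° = −(2)(96485)(+1.48) = -285,596 J = -285.6 kJ.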